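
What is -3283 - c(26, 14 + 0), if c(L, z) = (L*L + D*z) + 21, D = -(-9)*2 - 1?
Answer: -4218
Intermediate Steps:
D = 17 (D = -3*(-6) - 1 = 18 - 1 = 17)
c(L, z) = 21 + L² + 17*z (c(L, z) = (L*L + 17*z) + 21 = (L² + 17*z) + 21 = 21 + L² + 17*z)
-3283 - c(26, 14 + 0) = -3283 - (21 + 26² + 17*(14 + 0)) = -3283 - (21 + 676 + 17*14) = -3283 - (21 + 676 + 238) = -3283 - 1*935 = -3283 - 935 = -4218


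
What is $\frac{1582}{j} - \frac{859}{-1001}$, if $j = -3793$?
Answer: $\frac{1674605}{3796793} \approx 0.44106$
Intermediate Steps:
$\frac{1582}{j} - \frac{859}{-1001} = \frac{1582}{-3793} - \frac{859}{-1001} = 1582 \left(- \frac{1}{3793}\right) - - \frac{859}{1001} = - \frac{1582}{3793} + \frac{859}{1001} = \frac{1674605}{3796793}$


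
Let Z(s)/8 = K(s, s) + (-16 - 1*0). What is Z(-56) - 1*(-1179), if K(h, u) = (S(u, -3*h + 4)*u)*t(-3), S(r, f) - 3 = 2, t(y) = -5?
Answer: 12251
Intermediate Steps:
S(r, f) = 5 (S(r, f) = 3 + 2 = 5)
K(h, u) = -25*u (K(h, u) = (5*u)*(-5) = -25*u)
Z(s) = -128 - 200*s (Z(s) = 8*(-25*s + (-16 - 1*0)) = 8*(-25*s + (-16 + 0)) = 8*(-25*s - 16) = 8*(-16 - 25*s) = -128 - 200*s)
Z(-56) - 1*(-1179) = (-128 - 200*(-56)) - 1*(-1179) = (-128 + 11200) + 1179 = 11072 + 1179 = 12251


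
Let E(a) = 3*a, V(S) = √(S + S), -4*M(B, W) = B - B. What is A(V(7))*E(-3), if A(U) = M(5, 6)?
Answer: 0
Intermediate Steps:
M(B, W) = 0 (M(B, W) = -(B - B)/4 = -¼*0 = 0)
V(S) = √2*√S (V(S) = √(2*S) = √2*√S)
A(U) = 0
A(V(7))*E(-3) = 0*(3*(-3)) = 0*(-9) = 0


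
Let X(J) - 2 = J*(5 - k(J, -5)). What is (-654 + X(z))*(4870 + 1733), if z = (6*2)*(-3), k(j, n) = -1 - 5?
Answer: -6919944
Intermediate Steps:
k(j, n) = -6
z = -36 (z = 12*(-3) = -36)
X(J) = 2 + 11*J (X(J) = 2 + J*(5 - 1*(-6)) = 2 + J*(5 + 6) = 2 + J*11 = 2 + 11*J)
(-654 + X(z))*(4870 + 1733) = (-654 + (2 + 11*(-36)))*(4870 + 1733) = (-654 + (2 - 396))*6603 = (-654 - 394)*6603 = -1048*6603 = -6919944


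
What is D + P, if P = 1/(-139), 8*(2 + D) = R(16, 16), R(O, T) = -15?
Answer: -4317/1112 ≈ -3.8822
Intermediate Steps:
D = -31/8 (D = -2 + (⅛)*(-15) = -2 - 15/8 = -31/8 ≈ -3.8750)
P = -1/139 ≈ -0.0071942
D + P = -31/8 - 1/139 = -4317/1112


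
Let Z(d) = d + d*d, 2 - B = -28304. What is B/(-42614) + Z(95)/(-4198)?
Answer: -126867067/44723393 ≈ -2.8367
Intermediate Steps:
B = 28306 (B = 2 - 1*(-28304) = 2 + 28304 = 28306)
Z(d) = d + d**2
B/(-42614) + Z(95)/(-4198) = 28306/(-42614) + (95*(1 + 95))/(-4198) = 28306*(-1/42614) + (95*96)*(-1/4198) = -14153/21307 + 9120*(-1/4198) = -14153/21307 - 4560/2099 = -126867067/44723393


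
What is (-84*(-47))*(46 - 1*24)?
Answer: 86856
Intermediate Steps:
(-84*(-47))*(46 - 1*24) = 3948*(46 - 24) = 3948*22 = 86856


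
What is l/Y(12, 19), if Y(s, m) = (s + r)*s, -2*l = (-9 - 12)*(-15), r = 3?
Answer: -7/8 ≈ -0.87500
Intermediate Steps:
l = -315/2 (l = -(-9 - 12)*(-15)/2 = -(-21)*(-15)/2 = -1/2*315 = -315/2 ≈ -157.50)
Y(s, m) = s*(3 + s) (Y(s, m) = (s + 3)*s = (3 + s)*s = s*(3 + s))
l/Y(12, 19) = -315*1/(12*(3 + 12))/2 = -315/(2*(12*15)) = -315/2/180 = -315/2*1/180 = -7/8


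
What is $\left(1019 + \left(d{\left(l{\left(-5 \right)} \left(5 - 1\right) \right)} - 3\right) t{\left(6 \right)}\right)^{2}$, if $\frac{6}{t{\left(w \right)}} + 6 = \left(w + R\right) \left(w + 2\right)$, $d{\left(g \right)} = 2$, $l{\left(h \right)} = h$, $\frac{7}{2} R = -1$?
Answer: $\frac{20056224400}{19321} \approx 1.0381 \cdot 10^{6}$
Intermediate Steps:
$R = - \frac{2}{7}$ ($R = \frac{2}{7} \left(-1\right) = - \frac{2}{7} \approx -0.28571$)
$t{\left(w \right)} = \frac{6}{-6 + \left(2 + w\right) \left(- \frac{2}{7} + w\right)}$ ($t{\left(w \right)} = \frac{6}{-6 + \left(w - \frac{2}{7}\right) \left(w + 2\right)} = \frac{6}{-6 + \left(- \frac{2}{7} + w\right) \left(2 + w\right)} = \frac{6}{-6 + \left(2 + w\right) \left(- \frac{2}{7} + w\right)}$)
$\left(1019 + \left(d{\left(l{\left(-5 \right)} \left(5 - 1\right) \right)} - 3\right) t{\left(6 \right)}\right)^{2} = \left(1019 + \left(2 - 3\right) \frac{42}{-46 + 7 \cdot 6^{2} + 12 \cdot 6}\right)^{2} = \left(1019 - \frac{42}{-46 + 7 \cdot 36 + 72}\right)^{2} = \left(1019 - \frac{42}{-46 + 252 + 72}\right)^{2} = \left(1019 - \frac{42}{278}\right)^{2} = \left(1019 - 42 \cdot \frac{1}{278}\right)^{2} = \left(1019 - \frac{21}{139}\right)^{2} = \left(\frac{141620}{139}\right)^{2} = \frac{20056224400}{19321}$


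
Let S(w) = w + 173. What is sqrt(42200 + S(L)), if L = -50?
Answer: sqrt(42323) ≈ 205.73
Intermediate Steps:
S(w) = 173 + w
sqrt(42200 + S(L)) = sqrt(42200 + (173 - 50)) = sqrt(42200 + 123) = sqrt(42323)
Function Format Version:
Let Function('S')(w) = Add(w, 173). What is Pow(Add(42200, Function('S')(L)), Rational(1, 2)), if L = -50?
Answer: Pow(42323, Rational(1, 2)) ≈ 205.73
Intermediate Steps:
Function('S')(w) = Add(173, w)
Pow(Add(42200, Function('S')(L)), Rational(1, 2)) = Pow(Add(42200, Add(173, -50)), Rational(1, 2)) = Pow(Add(42200, 123), Rational(1, 2)) = Pow(42323, Rational(1, 2))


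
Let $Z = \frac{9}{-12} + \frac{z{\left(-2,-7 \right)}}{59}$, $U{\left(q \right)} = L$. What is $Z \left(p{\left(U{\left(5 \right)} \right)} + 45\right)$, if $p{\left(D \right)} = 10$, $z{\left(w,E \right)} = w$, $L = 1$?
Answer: $- \frac{10175}{236} \approx -43.114$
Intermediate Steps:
$U{\left(q \right)} = 1$
$Z = - \frac{185}{236}$ ($Z = \frac{9}{-12} - \frac{2}{59} = 9 \left(- \frac{1}{12}\right) - \frac{2}{59} = - \frac{3}{4} - \frac{2}{59} = - \frac{185}{236} \approx -0.7839$)
$Z \left(p{\left(U{\left(5 \right)} \right)} + 45\right) = - \frac{185 \left(10 + 45\right)}{236} = \left(- \frac{185}{236}\right) 55 = - \frac{10175}{236}$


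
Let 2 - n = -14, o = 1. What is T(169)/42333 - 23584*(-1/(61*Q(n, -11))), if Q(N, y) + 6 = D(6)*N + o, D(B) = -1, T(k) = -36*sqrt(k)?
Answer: -332993660/18076191 ≈ -18.422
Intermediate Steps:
n = 16 (n = 2 - 1*(-14) = 2 + 14 = 16)
Q(N, y) = -5 - N (Q(N, y) = -6 + (-N + 1) = -6 + (1 - N) = -5 - N)
T(169)/42333 - 23584*(-1/(61*Q(n, -11))) = -36*sqrt(169)/42333 - 23584*(-1/(61*(-5 - 1*16))) = -36*13*(1/42333) - 23584*(-1/(61*(-5 - 16))) = -468*1/42333 - 23584/((-61*(-21))) = -156/14111 - 23584/1281 = -332993660/18076191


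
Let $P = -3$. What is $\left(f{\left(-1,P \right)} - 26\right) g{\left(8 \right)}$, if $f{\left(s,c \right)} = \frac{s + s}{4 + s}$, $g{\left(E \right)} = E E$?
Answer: $- \frac{5120}{3} \approx -1706.7$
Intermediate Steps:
$g{\left(E \right)} = E^{2}$
$f{\left(s,c \right)} = \frac{2 s}{4 + s}$
$\left(f{\left(-1,P \right)} - 26\right) g{\left(8 \right)} = \left(2 \left(-1\right) \frac{1}{4 - 1} - 26\right) 8^{2} = \left(2 \left(-1\right) \frac{1}{3} - 26\right) 64 = \left(- \frac{2}{3} - 26\right) 64 = \left(- \frac{80}{3}\right) 64 = - \frac{5120}{3}$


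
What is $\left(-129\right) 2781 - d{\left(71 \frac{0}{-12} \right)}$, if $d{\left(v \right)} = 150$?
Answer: $-358899$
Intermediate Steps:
$\left(-129\right) 2781 - d{\left(71 \frac{0}{-12} \right)} = \left(-129\right) 2781 - 150 = -358749 - 150 = -358899$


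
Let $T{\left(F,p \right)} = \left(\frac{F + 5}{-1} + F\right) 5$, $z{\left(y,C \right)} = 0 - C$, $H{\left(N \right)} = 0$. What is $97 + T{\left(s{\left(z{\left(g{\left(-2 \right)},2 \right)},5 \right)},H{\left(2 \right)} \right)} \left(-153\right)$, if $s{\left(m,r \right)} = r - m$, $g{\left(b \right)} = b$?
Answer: $3922$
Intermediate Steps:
$z{\left(y,C \right)} = - C$
$T{\left(F,p \right)} = -25$ ($T{\left(F,p \right)} = \left(- (5 + F) + F\right) 5 = \left(\left(-5 - F\right) + F\right) 5 = \left(-5\right) 5 = -25$)
$97 + T{\left(s{\left(z{\left(g{\left(-2 \right)},2 \right)},5 \right)},H{\left(2 \right)} \right)} \left(-153\right) = 97 - -3825 = 97 + 3825 = 3922$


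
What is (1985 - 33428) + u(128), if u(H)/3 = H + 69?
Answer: -30852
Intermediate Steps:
u(H) = 207 + 3*H (u(H) = 3*(H + 69) = 3*(69 + H) = 207 + 3*H)
(1985 - 33428) + u(128) = (1985 - 33428) + (207 + 3*128) = -31443 + (207 + 384) = -31443 + 591 = -30852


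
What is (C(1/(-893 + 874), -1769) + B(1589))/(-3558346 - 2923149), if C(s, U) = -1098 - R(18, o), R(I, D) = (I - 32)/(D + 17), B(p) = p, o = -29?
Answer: -2939/38888970 ≈ -7.5574e-5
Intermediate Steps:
R(I, D) = (-32 + I)/(17 + D)
C(s, U) = -6595/6 (C(s, U) = -1098 - (-32 + 18)/(17 - 29) = -1098 - (-14)/(-12) = -1098 - (-1)*(-14)/12 = -1098 - 1*7/6 = -1098 - 7/6 = -6595/6)
(C(1/(-893 + 874), -1769) + B(1589))/(-3558346 - 2923149) = (-6595/6 + 1589)/(-3558346 - 2923149) = (2939/6)/(-6481495) = (2939/6)*(-1/6481495) = -2939/38888970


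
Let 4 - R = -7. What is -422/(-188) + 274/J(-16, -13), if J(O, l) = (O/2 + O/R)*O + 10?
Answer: 328815/83378 ≈ 3.9437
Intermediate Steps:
R = 11 (R = 4 - 1*(-7) = 4 + 7 = 11)
J(O, l) = 10 + 13*O**2/22 (J(O, l) = (O/2 + O/11)*O + 10 = (13*O/22)*O + 10 = 13*O**2/22 + 10 = 10 + 13*O**2/22)
-422/(-188) + 274/J(-16, -13) = -422/(-188) + 274/(10 + (13/22)*(-16)**2) = -422*(-1/188) + 274/(10 + (13/22)*256) = 211/94 + 274/(10 + 1664/11) = 211/94 + 274/(1774/11) = 211/94 + 274*(11/1774) = 211/94 + 1507/887 = 328815/83378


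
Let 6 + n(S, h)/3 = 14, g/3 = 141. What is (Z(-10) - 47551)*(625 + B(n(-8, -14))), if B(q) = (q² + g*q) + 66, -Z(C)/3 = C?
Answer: -542642299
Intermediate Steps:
g = 423 (g = 3*141 = 423)
Z(C) = -3*C
n(S, h) = 24 (n(S, h) = -18 + 3*14 = -18 + 42 = 24)
B(q) = 66 + q² + 423*q (B(q) = (q² + 423*q) + 66 = 66 + q² + 423*q)
(Z(-10) - 47551)*(625 + B(n(-8, -14))) = (-3*(-10) - 47551)*(625 + (66 + 24² + 423*24)) = (30 - 47551)*(625 + (66 + 576 + 10152)) = -47521*(625 + 10794) = -47521*11419 = -542642299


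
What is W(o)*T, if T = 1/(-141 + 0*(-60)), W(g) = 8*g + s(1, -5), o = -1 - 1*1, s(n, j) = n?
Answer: 5/47 ≈ 0.10638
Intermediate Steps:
o = -2 (o = -1 - 1 = -2)
W(g) = 1 + 8*g (W(g) = 8*g + 1 = 1 + 8*g)
T = -1/141 (T = 1/(-141 + 0) = 1/(-141) = -1/141 ≈ -0.0070922)
W(o)*T = (1 + 8*(-2))*(-1/141) = (1 - 16)*(-1/141) = -15*(-1/141) = 5/47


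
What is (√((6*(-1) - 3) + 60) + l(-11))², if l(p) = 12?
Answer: (12 + √51)² ≈ 366.39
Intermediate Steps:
(√((6*(-1) - 3) + 60) + l(-11))² = (√((6*(-1) - 3) + 60) + 12)² = (√((-6 - 3) + 60) + 12)² = (√(-9 + 60) + 12)² = (√51 + 12)² = (12 + √51)²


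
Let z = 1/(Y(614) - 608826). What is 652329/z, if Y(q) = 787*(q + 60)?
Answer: -51134765652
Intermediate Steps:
Y(q) = 47220 + 787*q (Y(q) = 787*(60 + q) = 47220 + 787*q)
z = -1/78388 (z = 1/((47220 + 787*614) - 608826) = 1/((47220 + 483218) - 608826) = 1/(530438 - 608826) = 1/(-78388) = -1/78388 ≈ -1.2757e-5)
652329/z = 652329/(-1/78388) = 652329*(-78388) = -51134765652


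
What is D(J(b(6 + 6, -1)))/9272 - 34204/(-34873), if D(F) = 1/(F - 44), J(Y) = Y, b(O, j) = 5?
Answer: 12368405159/12610355784 ≈ 0.98081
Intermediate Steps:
D(F) = 1/(-44 + F)
D(J(b(6 + 6, -1)))/9272 - 34204/(-34873) = 1/((-44 + 5)*9272) - 34204/(-34873) = (1/9272)/(-39) - 34204*(-1/34873) = -1/39*1/9272 + 34204/34873 = -1/361608 + 34204/34873 = 12368405159/12610355784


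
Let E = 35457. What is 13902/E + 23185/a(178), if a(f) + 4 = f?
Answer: 274829831/2056506 ≈ 133.64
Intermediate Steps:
a(f) = -4 + f
13902/E + 23185/a(178) = 13902/35457 + 23185/(-4 + 178) = 13902*(1/35457) + 23185/174 = 4634/11819 + 23185*(1/174) = 4634/11819 + 23185/174 = 274829831/2056506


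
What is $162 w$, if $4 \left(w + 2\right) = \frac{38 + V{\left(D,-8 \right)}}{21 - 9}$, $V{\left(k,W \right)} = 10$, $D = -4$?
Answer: $-162$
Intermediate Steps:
$w = -1$ ($w = -2 + \frac{\left(38 + 10\right) \frac{1}{21 - 9}}{4} = -2 + \frac{48 \cdot \frac{1}{12}}{4} = -2 + \frac{1}{4} \cdot 4 = -2 + 1 = -1$)
$162 w = 162 \left(-1\right) = -162$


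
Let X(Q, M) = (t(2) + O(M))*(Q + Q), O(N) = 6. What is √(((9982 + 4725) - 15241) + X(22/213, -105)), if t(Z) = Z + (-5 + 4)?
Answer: I*√24161442/213 ≈ 23.077*I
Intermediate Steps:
t(Z) = -1 + Z (t(Z) = Z - 1 = -1 + Z)
X(Q, M) = 14*Q (X(Q, M) = ((-1 + 2) + 6)*(Q + Q) = (1 + 6)*(2*Q) = 7*(2*Q) = 14*Q)
√(((9982 + 4725) - 15241) + X(22/213, -105)) = √(((9982 + 4725) - 15241) + 14*(22/213)) = √((14707 - 15241) + 14*(22*(1/213))) = √(-534 + 14*(22/213)) = √(-534 + 308/213) = √(-113434/213) = I*√24161442/213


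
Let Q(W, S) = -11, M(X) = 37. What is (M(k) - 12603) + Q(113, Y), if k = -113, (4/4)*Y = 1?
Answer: -12577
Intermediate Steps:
Y = 1
(M(k) - 12603) + Q(113, Y) = (37 - 12603) - 11 = -12566 - 11 = -12577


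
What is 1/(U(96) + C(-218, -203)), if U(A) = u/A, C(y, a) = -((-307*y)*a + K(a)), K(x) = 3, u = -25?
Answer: 96/1304253575 ≈ 7.3605e-8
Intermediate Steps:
C(y, a) = -3 + 307*a*y (C(y, a) = -((-307*y)*a + 3) = -(-307*a*y + 3) = -(3 - 307*a*y) = -3 + 307*a*y)
U(A) = -25/A
1/(U(96) + C(-218, -203)) = 1/(-25/96 + (-3 + 307*(-203)*(-218))) = 1/(-25*1/96 + (-3 + 13585978)) = 1/(-25/96 + 13585975) = 1/(1304253575/96) = 96/1304253575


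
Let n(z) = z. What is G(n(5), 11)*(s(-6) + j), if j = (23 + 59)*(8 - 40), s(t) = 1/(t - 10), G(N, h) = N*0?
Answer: 0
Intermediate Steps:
G(N, h) = 0
s(t) = 1/(-10 + t)
j = -2624 (j = 82*(-32) = -2624)
G(n(5), 11)*(s(-6) + j) = 0*(1/(-10 - 6) - 2624) = 0*(1/(-16) - 2624) = 0*(-1/16 - 2624) = 0*(-41985/16) = 0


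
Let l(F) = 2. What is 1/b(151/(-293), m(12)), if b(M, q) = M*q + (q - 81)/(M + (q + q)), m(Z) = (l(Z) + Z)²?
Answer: -6721713/676987309 ≈ -0.0099289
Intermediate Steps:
m(Z) = (2 + Z)²
b(M, q) = M*q + (-81 + q)/(M + 2*q)
1/b(151/(-293), m(12)) = 1/((-81 + (2 + 12)² + (2 + 12)²*(151/(-293))² + 2*(151/(-293))*((2 + 12)²)²)/(151/(-293) + 2*(2 + 12)²)) = 1/((-81 + 14² + 14²*(151*(-1/293))² + 2*(151*(-1/293))*(14²)²)/(151*(-1/293) + 2*14²)) = 1/((-81 + 196 + 196*(-151/293)² + 2*(-151/293)*196²)/(-151/293 + 2*196)) = 1/((-81 + 196 + 196*(22801/85849) + 2*(-151/293)*38416)/(-151/293 + 392)) = 1/((-81 + 196 + 4468996/85849 - 11601632/293)/(114705/293)) = 1/((293/114705)*(-3384936545/85849)) = 1/(-676987309/6721713) = -6721713/676987309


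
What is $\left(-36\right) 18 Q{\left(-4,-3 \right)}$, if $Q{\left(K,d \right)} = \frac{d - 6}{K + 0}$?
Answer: $-1458$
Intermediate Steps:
$Q{\left(K,d \right)} = \frac{-6 + d}{K}$
$\left(-36\right) 18 Q{\left(-4,-3 \right)} = \left(-36\right) 18 \frac{-6 - 3}{-4} = - 648 \left(\left(- \frac{1}{4}\right) \left(-9\right)\right) = \left(-648\right) \frac{9}{4} = -1458$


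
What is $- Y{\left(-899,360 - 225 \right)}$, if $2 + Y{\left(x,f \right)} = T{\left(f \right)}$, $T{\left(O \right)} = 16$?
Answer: $-14$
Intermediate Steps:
$Y{\left(x,f \right)} = 14$ ($Y{\left(x,f \right)} = -2 + 16 = 14$)
$- Y{\left(-899,360 - 225 \right)} = \left(-1\right) 14 = -14$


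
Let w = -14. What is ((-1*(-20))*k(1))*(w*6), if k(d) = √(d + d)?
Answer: -1680*√2 ≈ -2375.9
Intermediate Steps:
k(d) = √2*√d (k(d) = √(2*d) = √2*√d)
((-1*(-20))*k(1))*(w*6) = ((-1*(-20))*(√2*√1))*(-14*6) = (20*(√2*1))*(-84) = (20*√2)*(-84) = -1680*√2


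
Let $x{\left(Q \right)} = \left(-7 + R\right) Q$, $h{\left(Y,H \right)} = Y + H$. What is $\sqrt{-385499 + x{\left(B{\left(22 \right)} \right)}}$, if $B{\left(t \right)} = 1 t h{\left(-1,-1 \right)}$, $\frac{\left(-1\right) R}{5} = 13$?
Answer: $i \sqrt{382331} \approx 618.33 i$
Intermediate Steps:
$R = -65$ ($R = \left(-5\right) 13 = -65$)
$h{\left(Y,H \right)} = H + Y$
$B{\left(t \right)} = - 2 t$ ($B{\left(t \right)} = 1 t \left(-1 - 1\right) = t \left(-2\right) = - 2 t$)
$x{\left(Q \right)} = - 72 Q$ ($x{\left(Q \right)} = \left(-7 - 65\right) Q = - 72 Q$)
$\sqrt{-385499 + x{\left(B{\left(22 \right)} \right)}} = \sqrt{-385499 - 72 \left(\left(-2\right) 22\right)} = \sqrt{-385499 - -3168} = \sqrt{-385499 + 3168} = \sqrt{-382331} = i \sqrt{382331}$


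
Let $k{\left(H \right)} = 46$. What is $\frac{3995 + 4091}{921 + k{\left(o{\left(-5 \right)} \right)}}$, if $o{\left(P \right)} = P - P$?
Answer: $\frac{8086}{967} \approx 8.3619$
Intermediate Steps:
$o{\left(P \right)} = 0$
$\frac{3995 + 4091}{921 + k{\left(o{\left(-5 \right)} \right)}} = \frac{3995 + 4091}{921 + 46} = \frac{8086}{967}$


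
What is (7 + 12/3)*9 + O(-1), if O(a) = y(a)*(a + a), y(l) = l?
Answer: 101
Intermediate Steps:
O(a) = 2*a² (O(a) = a*(a + a) = a*(2*a) = 2*a²)
(7 + 12/3)*9 + O(-1) = (7 + 12/3)*9 + 2*(-1)² = (7 + 12*(⅓))*9 + 2*1 = (7 + 4)*9 + 2 = 11*9 + 2 = 99 + 2 = 101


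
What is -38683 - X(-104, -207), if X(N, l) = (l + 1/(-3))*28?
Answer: -98633/3 ≈ -32878.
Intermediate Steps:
X(N, l) = -28/3 + 28*l (X(N, l) = (l - 1/3)*28 = (-1/3 + l)*28 = -28/3 + 28*l)
-38683 - X(-104, -207) = -38683 - (-28/3 + 28*(-207)) = -38683 - (-28/3 - 5796) = -38683 - 1*(-17416/3) = -38683 + 17416/3 = -98633/3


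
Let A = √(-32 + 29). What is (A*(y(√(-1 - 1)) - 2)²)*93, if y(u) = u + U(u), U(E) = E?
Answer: 744*√6 - 372*I*√3 ≈ 1822.4 - 644.32*I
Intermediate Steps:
A = I*√3 (A = √(-3) = I*√3 ≈ 1.732*I)
y(u) = 2*u (y(u) = u + u = 2*u)
(A*(y(√(-1 - 1)) - 2)²)*93 = ((I*√3)*(2*√(-1 - 1) - 2)²)*93 = ((I*√3)*(2*√(-2) - 2)²)*93 = ((I*√3)*(2*(I*√2) - 2)²)*93 = ((I*√3)*(2*I*√2 - 2)²)*93 = ((I*√3)*(-2 + 2*I*√2)²)*93 = (I*√3*(-2 + 2*I*√2)²)*93 = 93*I*√3*(-2 + 2*I*√2)²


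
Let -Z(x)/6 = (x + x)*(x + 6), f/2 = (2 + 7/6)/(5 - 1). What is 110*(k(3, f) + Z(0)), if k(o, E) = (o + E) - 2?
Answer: 1705/6 ≈ 284.17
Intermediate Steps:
f = 19/12 (f = 2*((2 + 7/6)/(5 - 1)) = 2*((2 + 7*(⅙))/4) = 2*((2 + 7/6)*(¼)) = 2*((19/6)*(¼)) = 2*(19/24) = 19/12 ≈ 1.5833)
Z(x) = -12*x*(6 + x) (Z(x) = -6*(x + x)*(x + 6) = -6*2*x*(6 + x) = -12*x*(6 + x))
k(o, E) = -2 + E + o (k(o, E) = (E + o) - 2 = -2 + E + o)
110*(k(3, f) + Z(0)) = 110*((-2 + 19/12 + 3) - 12*0*(6 + 0)) = 110*(31/12 - 12*0*6) = 110*(31/12 + 0) = 110*(31/12) = 1705/6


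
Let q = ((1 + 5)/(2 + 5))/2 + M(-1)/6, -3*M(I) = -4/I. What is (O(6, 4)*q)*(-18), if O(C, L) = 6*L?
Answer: -624/7 ≈ -89.143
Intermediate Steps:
M(I) = 4/(3*I) (M(I) = -(-4)/(3*I) = 4/(3*I))
q = 13/63 (q = ((1 + 5)/(2 + 5))/2 + ((4/3)/(-1))/6 = (6/7)*(1/2) + ((4/3)*(-1))*(1/6) = (6*(1/7))*(1/2) - 4/3*1/6 = (6/7)*(1/2) - 2/9 = 3/7 - 2/9 = 13/63 ≈ 0.20635)
(O(6, 4)*q)*(-18) = ((6*4)*(13/63))*(-18) = (24*(13/63))*(-18) = (104/21)*(-18) = -624/7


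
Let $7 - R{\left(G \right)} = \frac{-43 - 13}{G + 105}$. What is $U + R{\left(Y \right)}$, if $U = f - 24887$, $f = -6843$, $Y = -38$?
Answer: $- \frac{2125385}{67} \approx -31722.0$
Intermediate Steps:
$R{\left(G \right)} = 7 + \frac{56}{105 + G}$ ($R{\left(G \right)} = 7 - \frac{-43 - 13}{G + 105} = 7 - - \frac{56}{105 + G} = 7 + \frac{56}{105 + G}$)
$U = -31730$ ($U = -6843 - 24887 = -31730$)
$U + R{\left(Y \right)} = -31730 + \frac{7 \left(113 - 38\right)}{105 - 38} = -31730 + 7 \cdot \frac{1}{67} \cdot 75 = -31730 + \frac{525}{67} = - \frac{2125385}{67}$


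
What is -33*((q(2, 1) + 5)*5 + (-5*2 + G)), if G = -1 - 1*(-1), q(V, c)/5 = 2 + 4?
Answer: -5445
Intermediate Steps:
q(V, c) = 30 (q(V, c) = 5*(2 + 4) = 5*6 = 30)
G = 0 (G = -1 + 1 = 0)
-33*((q(2, 1) + 5)*5 + (-5*2 + G)) = -33*((30 + 5)*5 + (-5*2 + 0)) = -33*(35*5 + (-10 + 0)) = -33*(175 - 10) = -33*165 = -5445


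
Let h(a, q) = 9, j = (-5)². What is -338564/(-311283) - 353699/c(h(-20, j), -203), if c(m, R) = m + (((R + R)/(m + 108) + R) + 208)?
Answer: -1840191389963/54785808 ≈ -33589.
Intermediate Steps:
j = 25
c(m, R) = 208 + R + m + 2*R/(108 + m) (c(m, R) = m + (((2*R)/(108 + m) + R) + 208) = m + ((2*R/(108 + m) + R) + 208) = m + ((R + 2*R/(108 + m)) + 208) = m + (208 + R + 2*R/(108 + m)) = 208 + R + m + 2*R/(108 + m))
-338564/(-311283) - 353699/c(h(-20, j), -203) = -338564/(-311283) - 353699*(108 + 9)/(22464 + 9² + 110*(-203) + 316*9 - 203*9) = -338564*(-1/311283) - 353699*117/(22464 + 81 - 22330 + 2844 - 1827) = 338564/311283 - 353699/((1/117)*1232) = 338564/311283 - 353699/1232/117 = 338564/311283 - 353699*117/1232 = 338564/311283 - 41382783/1232 = -1840191389963/54785808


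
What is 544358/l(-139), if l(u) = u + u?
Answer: -272179/139 ≈ -1958.1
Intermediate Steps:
l(u) = 2*u
544358/l(-139) = 544358/((2*(-139))) = 544358/(-278) = 544358*(-1/278) = -272179/139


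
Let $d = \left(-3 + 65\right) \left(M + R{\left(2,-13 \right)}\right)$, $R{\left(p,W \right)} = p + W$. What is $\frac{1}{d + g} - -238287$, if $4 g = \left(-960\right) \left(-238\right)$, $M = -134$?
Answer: $\frac{11468753311}{48130} \approx 2.3829 \cdot 10^{5}$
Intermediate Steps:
$R{\left(p,W \right)} = W + p$
$g = 57120$ ($g = \frac{\left(-960\right) \left(-238\right)}{4} = \frac{1}{4} \cdot 228480 = 57120$)
$d = -8990$ ($d = \left(-3 + 65\right) \left(-134 + \left(-13 + 2\right)\right) = 62 \left(-134 - 11\right) = 62 \left(-145\right) = -8990$)
$\frac{1}{d + g} - -238287 = \frac{1}{-8990 + 57120} - -238287 = \frac{1}{48130} + 238287 = \frac{11468753311}{48130}$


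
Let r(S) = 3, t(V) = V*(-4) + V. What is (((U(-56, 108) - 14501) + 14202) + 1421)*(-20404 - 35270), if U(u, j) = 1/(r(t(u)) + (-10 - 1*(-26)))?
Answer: -1186914006/19 ≈ -6.2469e+7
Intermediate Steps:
t(V) = -3*V (t(V) = -4*V + V = -3*V)
U(u, j) = 1/19 (U(u, j) = 1/(3 + (-10 - 1*(-26))) = 1/(3 + (-10 + 26)) = 1/(3 + 16) = 1/19)
(((U(-56, 108) - 14501) + 14202) + 1421)*(-20404 - 35270) = (((1/19 - 14501) + 14202) + 1421)*(-20404 - 35270) = ((-275518/19 + 14202) + 1421)*(-55674) = (-5680/19 + 1421)*(-55674) = (21319/19)*(-55674) = -1186914006/19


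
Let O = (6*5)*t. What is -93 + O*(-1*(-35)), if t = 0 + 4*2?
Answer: 8307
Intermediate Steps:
t = 8 (t = 0 + 8 = 8)
O = 240 (O = (6*5)*8 = 30*8 = 240)
-93 + O*(-1*(-35)) = -93 + 240*(-1*(-35)) = -93 + 240*35 = -93 + 8400 = 8307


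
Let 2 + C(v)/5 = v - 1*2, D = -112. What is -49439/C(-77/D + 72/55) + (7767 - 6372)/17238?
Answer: 49998282739/10130198 ≈ 4935.6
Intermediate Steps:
C(v) = -20 + 5*v (C(v) = -10 + 5*(v - 1*2) = -10 + 5*(v - 2) = -10 + 5*(-2 + v) = -10 + (-10 + 5*v) = -20 + 5*v)
-49439/C(-77/D + 72/55) + (7767 - 6372)/17238 = -49439/(-20 + 5*(-77/(-112) + 72/55)) + (7767 - 6372)/17238 = -49439/(-20 + 5*(-77*(-1/112) + 72*(1/55))) + 1395*(1/17238) = -49439/(-20 + 5*(11/16 + 72/55)) + 465/5746 = -49439/(-20 + 5*(1757/880)) + 465/5746 = -49439/(-20 + 1757/176) + 465/5746 = -49439/(-1763/176) + 465/5746 = -49439*(-176/1763) + 465/5746 = 8701264/1763 + 465/5746 = 49998282739/10130198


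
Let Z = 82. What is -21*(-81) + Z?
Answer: 1783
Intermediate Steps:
-21*(-81) + Z = -21*(-81) + 82 = 1701 + 82 = 1783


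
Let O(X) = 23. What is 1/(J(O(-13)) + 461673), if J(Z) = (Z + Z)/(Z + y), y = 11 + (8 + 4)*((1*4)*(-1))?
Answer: 7/3231688 ≈ 2.1660e-6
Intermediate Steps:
y = -37 (y = 11 + 12*(4*(-1)) = 11 + 12*(-4) = 11 - 48 = -37)
J(Z) = 2*Z/(-37 + Z) (J(Z) = (Z + Z)/(Z - 37) = (2*Z)/(-37 + Z) = 2*Z/(-37 + Z))
1/(J(O(-13)) + 461673) = 1/(2*23/(-37 + 23) + 461673) = 1/(2*23/(-14) + 461673) = 1/(2*23*(-1/14) + 461673) = 1/(-23/7 + 461673) = 1/(3231688/7) = 7/3231688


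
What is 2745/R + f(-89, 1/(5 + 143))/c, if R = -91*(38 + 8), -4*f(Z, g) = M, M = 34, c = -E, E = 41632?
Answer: -114244259/174271552 ≈ -0.65555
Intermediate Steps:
c = -41632 (c = -1*41632 = -41632)
f(Z, g) = -17/2 (f(Z, g) = -1/4*34 = -17/2)
R = -4186 (R = -91*46 = -4186)
2745/R + f(-89, 1/(5 + 143))/c = 2745/(-4186) - 17/2/(-41632) = 2745*(-1/4186) - 17/2*(-1/41632) = -2745/4186 + 17/83264 = -114244259/174271552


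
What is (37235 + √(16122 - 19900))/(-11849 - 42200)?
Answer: -37235/54049 - I*√3778/54049 ≈ -0.68891 - 0.0011372*I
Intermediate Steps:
(37235 + √(16122 - 19900))/(-11849 - 42200) = (37235 + √(-3778))/(-54049) = (37235 + I*√3778)*(-1/54049) = -37235/54049 - I*√3778/54049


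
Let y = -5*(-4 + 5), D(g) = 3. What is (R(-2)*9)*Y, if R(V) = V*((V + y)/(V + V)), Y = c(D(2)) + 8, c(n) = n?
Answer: -693/2 ≈ -346.50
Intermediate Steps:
y = -5 (y = -5*1 = -5)
Y = 11 (Y = 3 + 8 = 11)
R(V) = -5/2 + V/2 (R(V) = V*((V - 5)/(V + V)) = V*((-5 + V)/((2*V))) = V*((-5 + V)*(1/(2*V))) = V*((-5 + V)/(2*V)) = -5/2 + V/2)
(R(-2)*9)*Y = ((-5/2 + (½)*(-2))*9)*11 = ((-5/2 - 1)*9)*11 = -7/2*9*11 = -63/2*11 = -693/2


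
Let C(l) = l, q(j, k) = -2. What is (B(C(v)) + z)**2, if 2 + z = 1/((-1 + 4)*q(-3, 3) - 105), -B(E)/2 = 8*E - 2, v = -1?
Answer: 3988009/12321 ≈ 323.68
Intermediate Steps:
B(E) = 4 - 16*E (B(E) = -2*(8*E - 2) = -2*(-2 + 8*E) = 4 - 16*E)
z = -223/111 (z = -2 + 1/((-1 + 4)*(-2) - 105) = -2 + 1/(3*(-2) - 105) = -2 + 1/(-6 - 105) = -2 + 1/(-111) = -2 - 1/111 = -223/111 ≈ -2.0090)
(B(C(v)) + z)**2 = ((4 - 16*(-1)) - 223/111)**2 = ((4 + 16) - 223/111)**2 = (20 - 223/111)**2 = (1997/111)**2 = 3988009/12321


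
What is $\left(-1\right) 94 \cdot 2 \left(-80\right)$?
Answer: $15040$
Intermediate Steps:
$\left(-1\right) 94 \cdot 2 \left(-80\right) = \left(-94\right) 2 \left(-80\right) = \left(-188\right) \left(-80\right) = 15040$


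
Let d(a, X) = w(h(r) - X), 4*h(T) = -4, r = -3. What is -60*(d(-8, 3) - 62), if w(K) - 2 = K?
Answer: 3840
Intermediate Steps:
h(T) = -1 (h(T) = (¼)*(-4) = -1)
w(K) = 2 + K
d(a, X) = 1 - X (d(a, X) = 2 + (-1 - X) = 1 - X)
-60*(d(-8, 3) - 62) = -60*((1 - 1*3) - 62) = -60*((1 - 3) - 62) = -60*(-2 - 62) = -60*(-64) = 3840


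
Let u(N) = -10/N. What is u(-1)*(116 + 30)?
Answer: 1460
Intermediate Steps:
u(-1)*(116 + 30) = (-10/(-1))*(116 + 30) = -10*(-1)*146 = 10*146 = 1460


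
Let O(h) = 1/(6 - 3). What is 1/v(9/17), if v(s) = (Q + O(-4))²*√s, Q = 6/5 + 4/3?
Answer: 75*√17/1849 ≈ 0.16724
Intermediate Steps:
O(h) = ⅓ (O(h) = 1/3 = ⅓)
Q = 38/15 (Q = 6*(⅕) + 4*(⅓) = 6/5 + 4/3 = 38/15 ≈ 2.5333)
v(s) = 1849*√s/225 (v(s) = (38/15 + ⅓)²*√s = (43/15)²*√s = 1849*√s/225)
1/v(9/17) = 1/(1849*√(9/17)/225) = 1/(1849*(3*√17/17)/225) = 1/(1849*√17/1275) = 75*√17/1849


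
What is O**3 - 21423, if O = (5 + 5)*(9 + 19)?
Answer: 21930577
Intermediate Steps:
O = 280 (O = 10*28 = 280)
O**3 - 21423 = 280**3 - 21423 = 21952000 - 21423 = 21930577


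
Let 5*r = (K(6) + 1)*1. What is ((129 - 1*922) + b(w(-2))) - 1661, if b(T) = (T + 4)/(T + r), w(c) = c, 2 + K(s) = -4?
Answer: -7364/3 ≈ -2454.7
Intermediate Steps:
K(s) = -6 (K(s) = -2 - 4 = -6)
r = -1 (r = ((-6 + 1)*1)/5 = (-5*1)/5 = (⅕)*(-5) = -1)
b(T) = (4 + T)/(-1 + T) (b(T) = (T + 4)/(T - 1) = (4 + T)/(-1 + T))
((129 - 1*922) + b(w(-2))) - 1661 = ((129 - 1*922) + (4 - 2)/(-1 - 2)) - 1661 = ((129 - 922) + 2/(-3)) - 1661 = (-793 - ⅓*2) - 1661 = (-793 - ⅔) - 1661 = -2381/3 - 1661 = -7364/3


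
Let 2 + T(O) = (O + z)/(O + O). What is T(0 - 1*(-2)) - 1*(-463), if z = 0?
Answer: 923/2 ≈ 461.50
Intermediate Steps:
T(O) = -3/2 (T(O) = -2 + (O + 0)/(O + O) = -2 + O/((2*O)) = -2 + O*(1/(2*O)) = -2 + ½ = -3/2)
T(0 - 1*(-2)) - 1*(-463) = -3/2 - 1*(-463) = -3/2 + 463 = 923/2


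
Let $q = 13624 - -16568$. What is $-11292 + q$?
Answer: $18900$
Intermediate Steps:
$q = 30192$ ($q = 13624 + 16568 = 30192$)
$-11292 + q = -11292 + 30192 = 18900$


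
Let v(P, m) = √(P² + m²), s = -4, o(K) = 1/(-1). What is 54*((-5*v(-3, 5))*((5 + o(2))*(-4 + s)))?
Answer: 8640*√34 ≈ 50379.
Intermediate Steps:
o(K) = -1
54*((-5*v(-3, 5))*((5 + o(2))*(-4 + s))) = 54*((-5*√((-3)² + 5²))*((5 - 1)*(-4 - 4))) = 54*((-5*√(9 + 25))*(4*(-8))) = 54*(-5*√34*(-32)) = 54*(160*√34) = 8640*√34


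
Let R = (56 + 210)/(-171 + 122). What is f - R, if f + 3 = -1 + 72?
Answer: 514/7 ≈ 73.429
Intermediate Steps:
f = 68 (f = -3 + (-1 + 72) = -3 + 71 = 68)
R = -38/7 (R = 266/(-49) = 266*(-1/49) = -38/7 ≈ -5.4286)
f - R = 68 - 1*(-38/7) = 68 + 38/7 = 514/7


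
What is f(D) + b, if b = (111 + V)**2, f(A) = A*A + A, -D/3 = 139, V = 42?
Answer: 196881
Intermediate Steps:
D = -417 (D = -3*139 = -417)
f(A) = A + A**2 (f(A) = A**2 + A = A + A**2)
b = 23409 (b = (111 + 42)**2 = 153**2 = 23409)
f(D) + b = -417*(1 - 417) + 23409 = -417*(-416) + 23409 = 173472 + 23409 = 196881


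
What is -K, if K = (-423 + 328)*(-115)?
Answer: -10925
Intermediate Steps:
K = 10925 (K = -95*(-115) = 10925)
-K = -1*10925 = -10925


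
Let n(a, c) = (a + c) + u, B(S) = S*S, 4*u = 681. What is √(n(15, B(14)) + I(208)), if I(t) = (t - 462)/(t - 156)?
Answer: √254423/26 ≈ 19.400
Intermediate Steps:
u = 681/4 (u = (¼)*681 = 681/4 ≈ 170.25)
B(S) = S²
n(a, c) = 681/4 + a + c (n(a, c) = (a + c) + 681/4 = 681/4 + a + c)
I(t) = (-462 + t)/(-156 + t)
√(n(15, B(14)) + I(208)) = √((681/4 + 15 + 14²) + (-462 + 208)/(-156 + 208)) = √((681/4 + 15 + 196) - 254/52) = √(1525/4 + (1/52)*(-254)) = √(1525/4 - 127/26) = √(19571/52) = √254423/26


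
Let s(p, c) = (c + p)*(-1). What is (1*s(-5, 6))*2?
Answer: -2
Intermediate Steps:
s(p, c) = -c - p
(1*s(-5, 6))*2 = (1*(-1*6 - 1*(-5)))*2 = (1*(-6 + 5))*2 = (1*(-1))*2 = -1*2 = -2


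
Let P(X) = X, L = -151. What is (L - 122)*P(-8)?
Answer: 2184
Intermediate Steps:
(L - 122)*P(-8) = (-151 - 122)*(-8) = -273*(-8) = 2184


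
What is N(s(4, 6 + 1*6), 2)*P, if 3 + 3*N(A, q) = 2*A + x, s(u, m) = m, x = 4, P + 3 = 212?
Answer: 5225/3 ≈ 1741.7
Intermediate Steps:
P = 209 (P = -3 + 212 = 209)
N(A, q) = ⅓ + 2*A/3 (N(A, q) = -1 + (2*A + 4)/3 = -1 + (4 + 2*A)/3 = -1 + (4/3 + 2*A/3) = ⅓ + 2*A/3)
N(s(4, 6 + 1*6), 2)*P = (⅓ + 2*(6 + 1*6)/3)*209 = (⅓ + 2*(6 + 6)/3)*209 = (⅓ + (⅔)*12)*209 = (⅓ + 8)*209 = (25/3)*209 = 5225/3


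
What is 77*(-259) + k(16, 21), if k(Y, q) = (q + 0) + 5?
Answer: -19917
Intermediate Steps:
k(Y, q) = 5 + q (k(Y, q) = q + 5 = 5 + q)
77*(-259) + k(16, 21) = 77*(-259) + (5 + 21) = -19943 + 26 = -19917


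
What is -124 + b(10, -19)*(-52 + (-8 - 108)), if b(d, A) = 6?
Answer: -1132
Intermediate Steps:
-124 + b(10, -19)*(-52 + (-8 - 108)) = -124 + 6*(-52 + (-8 - 108)) = -124 + 6*(-52 - 116) = -124 + 6*(-168) = -124 - 1008 = -1132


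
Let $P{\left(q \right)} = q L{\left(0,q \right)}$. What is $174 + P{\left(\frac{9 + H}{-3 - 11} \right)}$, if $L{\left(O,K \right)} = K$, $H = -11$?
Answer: $\frac{8527}{49} \approx 174.02$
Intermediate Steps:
$P{\left(q \right)} = q^{2}$ ($P{\left(q \right)} = q q = q^{2}$)
$174 + P{\left(\frac{9 + H}{-3 - 11} \right)} = 174 + \left(\frac{9 - 11}{-3 - 11}\right)^{2} = 174 + \left(- \frac{2}{-14}\right)^{2} = 174 + \left(\left(-2\right) \left(- \frac{1}{14}\right)\right)^{2} = 174 + \left(\frac{1}{7}\right)^{2} = 174 + \frac{1}{49} = \frac{8527}{49}$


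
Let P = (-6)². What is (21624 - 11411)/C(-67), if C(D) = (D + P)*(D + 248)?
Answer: -10213/5611 ≈ -1.8202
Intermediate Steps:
P = 36
C(D) = (36 + D)*(248 + D) (C(D) = (D + 36)*(D + 248) = (36 + D)*(248 + D))
(21624 - 11411)/C(-67) = (21624 - 11411)/(8928 + (-67)² + 284*(-67)) = 10213/(8928 + 4489 - 19028) = 10213/(-5611) = 10213*(-1/5611) = -10213/5611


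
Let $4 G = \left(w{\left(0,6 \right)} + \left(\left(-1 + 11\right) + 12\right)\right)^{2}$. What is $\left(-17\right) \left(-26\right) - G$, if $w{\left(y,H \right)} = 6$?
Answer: $246$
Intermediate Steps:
$G = 196$ ($G = \frac{\left(6 + \left(\left(-1 + 11\right) + 12\right)\right)^{2}}{4} = \frac{\left(6 + \left(10 + 12\right)\right)^{2}}{4} = \frac{\left(6 + 22\right)^{2}}{4} = \frac{28^{2}}{4} = \frac{1}{4} \cdot 784 = 196$)
$\left(-17\right) \left(-26\right) - G = \left(-17\right) \left(-26\right) - 196 = 442 - 196 = 246$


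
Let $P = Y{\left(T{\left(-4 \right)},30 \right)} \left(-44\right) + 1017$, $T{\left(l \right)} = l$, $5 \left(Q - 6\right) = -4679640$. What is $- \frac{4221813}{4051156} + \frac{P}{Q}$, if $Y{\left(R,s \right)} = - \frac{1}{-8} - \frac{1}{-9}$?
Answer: $- \frac{4449786305882}{4265511779061} \approx -1.0432$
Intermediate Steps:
$Q = -935922$ ($Q = 6 + \frac{1}{5} \left(-4679640\right) = 6 - 935928 = -935922$)
$Y{\left(R,s \right)} = \frac{17}{72}$ ($Y{\left(R,s \right)} = \left(-1\right) \left(- \frac{1}{8}\right) - - \frac{1}{9} = \frac{1}{8} + \frac{1}{9} = \frac{17}{72}$)
$P = \frac{18119}{18}$ ($P = \frac{17}{72} \left(-44\right) + 1017 = - \frac{187}{18} + 1017 = \frac{18119}{18} \approx 1006.6$)
$- \frac{4221813}{4051156} + \frac{P}{Q} = - \frac{4221813}{4051156} + \frac{18119}{18 \left(-935922\right)} = \left(-4221813\right) \frac{1}{4051156} + \frac{18119}{18} \left(- \frac{1}{935922}\right) = - \frac{4221813}{4051156} - \frac{18119}{16846596} = - \frac{4449786305882}{4265511779061}$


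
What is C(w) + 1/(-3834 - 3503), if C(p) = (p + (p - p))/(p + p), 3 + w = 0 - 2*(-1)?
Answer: 7335/14674 ≈ 0.49986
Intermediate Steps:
w = -1 (w = -3 + (0 - 2*(-1)) = -3 + (0 + 2) = -3 + 2 = -1)
C(p) = ½ (C(p) = (p + 0)/((2*p)) = p*(1/(2*p)) = ½)
C(w) + 1/(-3834 - 3503) = ½ + 1/(-3834 - 3503) = ½ + 1/(-7337) = ½ - 1/7337 = 7335/14674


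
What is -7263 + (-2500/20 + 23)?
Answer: -7365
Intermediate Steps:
-7263 + (-2500/20 + 23) = -7263 + (-100*5/4 + 23) = -7263 + (-125 + 23) = -7263 - 102 = -7365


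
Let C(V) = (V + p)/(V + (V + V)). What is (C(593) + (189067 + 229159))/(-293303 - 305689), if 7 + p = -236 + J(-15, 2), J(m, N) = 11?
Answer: -744024415/1065606768 ≈ -0.69822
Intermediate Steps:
p = -232 (p = -7 + (-236 + 11) = -7 - 225 = -232)
C(V) = (-232 + V)/(3*V) (C(V) = (V - 232)/(V + (V + V)) = (-232 + V)/(V + 2*V) = (-232 + V)/((3*V)) = (-232 + V)*(1/(3*V)) = (-232 + V)/(3*V))
(C(593) + (189067 + 229159))/(-293303 - 305689) = ((⅓)*(-232 + 593)/593 + (189067 + 229159))/(-293303 - 305689) = ((⅓)*(1/593)*361 + 418226)/(-598992) = (361/1779 + 418226)*(-1/598992) = (744024415/1779)*(-1/598992) = -744024415/1065606768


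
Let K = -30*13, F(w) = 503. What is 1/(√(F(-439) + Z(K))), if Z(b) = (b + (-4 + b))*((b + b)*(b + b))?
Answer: -I*√476985097/476985097 ≈ -4.5788e-5*I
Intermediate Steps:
K = -390
Z(b) = 4*b²*(-4 + 2*b) (Z(b) = (-4 + 2*b)*((2*b)*(2*b)) = (-4 + 2*b)*(4*b²) = 4*b²*(-4 + 2*b))
1/(√(F(-439) + Z(K))) = 1/(√(503 + 8*(-390)²*(-2 - 390))) = 1/(√(503 + 8*152100*(-392))) = 1/(√(503 - 476985600)) = 1/(√(-476985097)) = 1/(I*√476985097) = -I*√476985097/476985097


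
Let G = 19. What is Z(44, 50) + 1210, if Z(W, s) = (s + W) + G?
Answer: 1323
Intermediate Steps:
Z(W, s) = 19 + W + s (Z(W, s) = (s + W) + 19 = (W + s) + 19 = 19 + W + s)
Z(44, 50) + 1210 = (19 + 44 + 50) + 1210 = 113 + 1210 = 1323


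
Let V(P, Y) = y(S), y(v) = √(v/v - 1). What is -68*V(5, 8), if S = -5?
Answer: 0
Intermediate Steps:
y(v) = 0 (y(v) = √(1 - 1) = √0 = 0)
V(P, Y) = 0
-68*V(5, 8) = -68*0 = 0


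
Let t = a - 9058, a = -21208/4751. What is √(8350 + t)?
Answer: 2*I*√4020433979/4751 ≈ 26.692*I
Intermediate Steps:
a = -21208/4751 (a = -21208*1/4751 = -21208/4751 ≈ -4.4639)
t = -43055766/4751 (t = -21208/4751 - 9058 = -43055766/4751 ≈ -9062.5)
√(8350 + t) = √(8350 - 43055766/4751) = √(-3384916/4751) = 2*I*√4020433979/4751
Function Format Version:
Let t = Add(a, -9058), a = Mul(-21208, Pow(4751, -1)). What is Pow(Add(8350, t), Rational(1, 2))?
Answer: Mul(Rational(2, 4751), I, Pow(4020433979, Rational(1, 2))) ≈ Mul(26.692, I)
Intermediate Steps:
a = Rational(-21208, 4751) (a = Mul(-21208, Rational(1, 4751)) = Rational(-21208, 4751) ≈ -4.4639)
t = Rational(-43055766, 4751) (t = Add(Rational(-21208, 4751), -9058) = Rational(-43055766, 4751) ≈ -9062.5)
Pow(Add(8350, t), Rational(1, 2)) = Pow(Add(8350, Rational(-43055766, 4751)), Rational(1, 2)) = Pow(Rational(-3384916, 4751), Rational(1, 2)) = Mul(Rational(2, 4751), I, Pow(4020433979, Rational(1, 2)))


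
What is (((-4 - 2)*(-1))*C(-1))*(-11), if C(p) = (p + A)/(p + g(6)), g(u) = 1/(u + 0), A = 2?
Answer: 396/5 ≈ 79.200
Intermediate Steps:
g(u) = 1/u
C(p) = (2 + p)/(1/6 + p) (C(p) = (p + 2)/(p + 1/6) = (2 + p)/(p + 1/6) = (2 + p)/(1/6 + p))
(((-4 - 2)*(-1))*C(-1))*(-11) = (((-4 - 2)*(-1))*(6*(2 - 1)/(1 + 6*(-1))))*(-11) = ((-6*(-1))*(6*1/(1 - 6)))*(-11) = (6*(6*1/(-5)))*(-11) = (6*(6*(-1/5)*1))*(-11) = (6*(-6/5))*(-11) = -36/5*(-11) = 396/5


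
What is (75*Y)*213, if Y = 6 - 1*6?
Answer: 0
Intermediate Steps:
Y = 0 (Y = 6 - 6 = 0)
(75*Y)*213 = (75*0)*213 = 0*213 = 0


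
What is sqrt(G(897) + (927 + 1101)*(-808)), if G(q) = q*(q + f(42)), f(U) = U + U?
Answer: 7*I*sqrt(15483) ≈ 871.01*I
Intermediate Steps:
f(U) = 2*U
G(q) = q*(84 + q) (G(q) = q*(q + 2*42) = q*(q + 84) = q*(84 + q))
sqrt(G(897) + (927 + 1101)*(-808)) = sqrt(897*(84 + 897) + (927 + 1101)*(-808)) = sqrt(897*981 + 2028*(-808)) = sqrt(879957 - 1638624) = sqrt(-758667) = 7*I*sqrt(15483)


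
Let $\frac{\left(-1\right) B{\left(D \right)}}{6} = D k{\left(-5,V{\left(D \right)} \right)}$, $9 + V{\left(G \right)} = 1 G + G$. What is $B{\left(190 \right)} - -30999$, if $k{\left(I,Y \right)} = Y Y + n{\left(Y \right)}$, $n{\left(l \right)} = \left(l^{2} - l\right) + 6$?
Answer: $-313374381$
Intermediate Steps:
$n{\left(l \right)} = 6 + l^{2} - l$
$V{\left(G \right)} = -9 + 2 G$ ($V{\left(G \right)} = -9 + \left(1 G + G\right) = -9 + \left(G + G\right) = -9 + 2 G$)
$k{\left(I,Y \right)} = 6 - Y + 2 Y^{2}$ ($k{\left(I,Y \right)} = Y Y + \left(6 + Y^{2} - Y\right) = Y^{2} + \left(6 + Y^{2} - Y\right) = 6 - Y + 2 Y^{2}$)
$B{\left(D \right)} = - 6 D \left(15 - 2 D + 2 \left(-9 + 2 D\right)^{2}\right)$ ($B{\left(D \right)} = - 6 D \left(6 - \left(-9 + 2 D\right) + 2 \left(-9 + 2 D\right)^{2}\right) = - 6 D \left(15 - 2 D + 2 \left(-9 + 2 D\right)^{2}\right)$)
$B{\left(190 \right)} - -30999 = 6 \cdot 190 \left(-177 - 8 \cdot 190^{2} + 74 \cdot 190\right) - -30999 = 6 \cdot 190 \left(-177 - 288800 + 14060\right) + 30999 = 6 \cdot 190 \left(-274917\right) + 30999 = -313405380 + 30999 = -313374381$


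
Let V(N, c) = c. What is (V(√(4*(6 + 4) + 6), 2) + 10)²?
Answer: 144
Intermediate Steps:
(V(√(4*(6 + 4) + 6), 2) + 10)² = (2 + 10)² = 12² = 144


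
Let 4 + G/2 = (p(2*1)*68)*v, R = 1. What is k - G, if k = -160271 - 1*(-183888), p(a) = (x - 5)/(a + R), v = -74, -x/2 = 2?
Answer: -6567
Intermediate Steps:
x = -4 (x = -2*2 = -4)
p(a) = -9/(1 + a) (p(a) = (-4 - 5)/(a + 1) = -9/(1 + a))
k = 23617 (k = -160271 + 183888 = 23617)
G = 30184 (G = -8 + 2*((-9/(1 + 2*1)*68)*(-74)) = -8 + 2*((-9/(1 + 2)*68)*(-74)) = -8 + 2*((-9/3*68)*(-74)) = -8 + 2*((-9*⅓*68)*(-74)) = -8 + 2*(-3*68*(-74)) = -8 + 2*(-204*(-74)) = -8 + 2*15096 = -8 + 30192 = 30184)
k - G = 23617 - 1*30184 = 23617 - 30184 = -6567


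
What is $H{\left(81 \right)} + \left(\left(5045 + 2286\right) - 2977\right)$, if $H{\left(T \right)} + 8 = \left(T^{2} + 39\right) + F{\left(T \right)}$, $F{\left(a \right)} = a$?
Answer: $11027$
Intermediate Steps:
$H{\left(T \right)} = 31 + T + T^{2}$ ($H{\left(T \right)} = -8 + \left(\left(T^{2} + 39\right) + T\right) = -8 + \left(\left(39 + T^{2}\right) + T\right) = -8 + \left(39 + T + T^{2}\right) = 31 + T + T^{2}$)
$H{\left(81 \right)} + \left(\left(5045 + 2286\right) - 2977\right) = \left(31 + 81 + 81^{2}\right) + \left(\left(5045 + 2286\right) - 2977\right) = \left(31 + 81 + 6561\right) + \left(7331 - 2977\right) = 6673 + 4354 = 11027$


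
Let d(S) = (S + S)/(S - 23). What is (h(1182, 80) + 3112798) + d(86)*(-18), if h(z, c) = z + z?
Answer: 21805790/7 ≈ 3.1151e+6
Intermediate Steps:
d(S) = 2*S/(-23 + S) (d(S) = (2*S)/(-23 + S) = 2*S/(-23 + S))
h(z, c) = 2*z
(h(1182, 80) + 3112798) + d(86)*(-18) = (2*1182 + 3112798) + (2*86/(-23 + 86))*(-18) = (2364 + 3112798) + (2*86/63)*(-18) = 3115162 + (2*86*(1/63))*(-18) = 3115162 + (172/63)*(-18) = 3115162 - 344/7 = 21805790/7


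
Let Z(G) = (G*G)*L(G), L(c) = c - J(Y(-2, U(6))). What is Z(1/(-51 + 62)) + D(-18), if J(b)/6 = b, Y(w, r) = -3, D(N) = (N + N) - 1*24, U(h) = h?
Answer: -79661/1331 ≈ -59.850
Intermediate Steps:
D(N) = -24 + 2*N (D(N) = 2*N - 24 = -24 + 2*N)
J(b) = 6*b
L(c) = 18 + c (L(c) = c - 6*(-3) = c - 1*(-18) = c + 18 = 18 + c)
Z(G) = G²*(18 + G) (Z(G) = (G*G)*(18 + G) = G²*(18 + G))
Z(1/(-51 + 62)) + D(-18) = (1/(-51 + 62))²*(18 + 1/(-51 + 62)) + (-24 + 2*(-18)) = (1/11)²*(18 + 1/11) + (-24 - 36) = (1/11)²*(18 + 1/11) - 60 = (1/121)*(199/11) - 60 = 199/1331 - 60 = -79661/1331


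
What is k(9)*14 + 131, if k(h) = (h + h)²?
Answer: 4667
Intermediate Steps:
k(h) = 4*h² (k(h) = (2*h)² = 4*h²)
k(9)*14 + 131 = (4*9²)*14 + 131 = (4*81)*14 + 131 = 324*14 + 131 = 4536 + 131 = 4667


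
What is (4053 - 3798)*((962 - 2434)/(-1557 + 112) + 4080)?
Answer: 17691216/17 ≈ 1.0407e+6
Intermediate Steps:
(4053 - 3798)*((962 - 2434)/(-1557 + 112) + 4080) = 255*(-1472/(-1445) + 4080) = 255*(-1472*(-1/1445) + 4080) = 255*(1472/1445 + 4080) = 255*(5897072/1445) = 17691216/17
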